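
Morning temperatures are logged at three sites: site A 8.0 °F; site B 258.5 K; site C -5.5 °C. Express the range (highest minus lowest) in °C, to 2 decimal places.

9.15 °C

site A: 8.0 °F = -13.333 °C.
site B: 258.5 K = -14.650 °C.
Spread: (-5.500) − (-14.650) = 9.150 °C.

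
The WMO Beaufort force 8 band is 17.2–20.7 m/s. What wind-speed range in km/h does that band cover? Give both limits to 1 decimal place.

17.2–20.7 m/s × 3.6 = 61.9–74.5 km/h.

61.9 to 74.5 km/h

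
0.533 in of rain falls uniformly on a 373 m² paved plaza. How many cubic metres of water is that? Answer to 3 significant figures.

5.05 cubic metres

Depth: 0.533 in × 25.4 = 13.5382 mm.
1 mm over 1 m² is 1 L, so volume = 13.5382 × 373 = 5049.7486 L = 5.05 m³.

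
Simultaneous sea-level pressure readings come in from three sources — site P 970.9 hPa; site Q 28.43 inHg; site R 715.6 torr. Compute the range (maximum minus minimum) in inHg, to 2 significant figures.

0.50 inHg

site P: 970.9 hPa = 28.6707 inHg.
site R: 715.6 mmHg = 28.1732 inHg.
Spread: 28.6707 − 28.1732 = 0.50 inHg.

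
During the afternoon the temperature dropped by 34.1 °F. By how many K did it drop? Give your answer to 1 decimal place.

A change of 1 °C equals a change of 1.8 °F: ΔK = 34.1 × 0.5556 = 18.9 K.

18.9 K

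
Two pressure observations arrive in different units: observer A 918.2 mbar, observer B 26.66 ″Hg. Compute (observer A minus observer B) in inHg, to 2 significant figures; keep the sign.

0.45 inHg

observer A: 918.2 mb = 27.1144 inHg.
Difference: 27.1144 − 26.6600 = 0.45 inHg.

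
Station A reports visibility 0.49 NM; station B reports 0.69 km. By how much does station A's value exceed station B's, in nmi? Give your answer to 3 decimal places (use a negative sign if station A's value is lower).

0.117 nmi

station B: 0.69 km = 0.37257 nmi.
Difference: 0.49000 − 0.37257 = 0.117 nmi.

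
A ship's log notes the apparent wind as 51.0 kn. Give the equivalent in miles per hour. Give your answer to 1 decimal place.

58.7 mph

1 kt = 1.15078 mph, so 51.0 × 1.15078 = 58.7 mph.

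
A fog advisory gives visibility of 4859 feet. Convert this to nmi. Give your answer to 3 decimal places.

1 ft = 0.000164579 nmi, so 4859 × 0.000164579 = 0.800 nmi.

0.800 nmi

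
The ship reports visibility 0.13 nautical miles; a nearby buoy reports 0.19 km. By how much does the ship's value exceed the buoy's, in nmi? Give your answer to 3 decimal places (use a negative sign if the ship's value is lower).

the buoy: 0.19 km = 0.10259 nmi.
Difference: 0.13000 − 0.10259 = 0.027 nmi.

0.027 nmi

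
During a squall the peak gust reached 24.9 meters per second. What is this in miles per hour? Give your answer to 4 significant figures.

55.70 mph

1 m/s = 2.23694 mph, so 24.9 × 2.23694 = 55.70 mph.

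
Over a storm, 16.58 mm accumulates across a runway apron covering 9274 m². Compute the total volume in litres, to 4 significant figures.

1 mm over 1 m² is 1 L, so volume = 16.58 × 9274 = 153762.92 L ≈ 153800 L.

153800 litres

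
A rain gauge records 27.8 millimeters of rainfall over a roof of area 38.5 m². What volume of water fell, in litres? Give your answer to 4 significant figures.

1 mm over 1 m² is 1 L, so volume = 27.8 × 38.5 = 1070.3 L ≈ 1070 L.

1070 litres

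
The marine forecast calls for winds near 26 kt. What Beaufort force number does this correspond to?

26 kt lies in the Beaufort 6 band (strong breeze, 22–27 kt).

Beaufort force 6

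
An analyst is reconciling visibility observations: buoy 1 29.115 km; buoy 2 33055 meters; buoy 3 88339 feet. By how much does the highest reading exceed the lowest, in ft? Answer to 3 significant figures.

20100 ft

buoy 1: 29.115 km = 95521.65 ft.
buoy 2: 33055 m = 108448.16 ft.
Spread: 108448.16 − 88339.00 = 20100 ft.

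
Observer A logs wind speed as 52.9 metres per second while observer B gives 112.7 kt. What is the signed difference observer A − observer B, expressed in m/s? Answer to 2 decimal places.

observer B: 112.7 kt = 57.9779 m/s.
Difference: 52.9000 − 57.9779 = -5.08 m/s.

-5.08 m/s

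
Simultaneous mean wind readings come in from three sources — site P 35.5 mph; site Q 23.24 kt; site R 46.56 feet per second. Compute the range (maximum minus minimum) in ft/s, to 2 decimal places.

site P: 35.5 mph = 52.0667 ft/s.
site Q: 23.24 kt = 39.2247 ft/s.
Spread: 52.0667 − 39.2247 = 12.84 ft/s.

12.84 ft/s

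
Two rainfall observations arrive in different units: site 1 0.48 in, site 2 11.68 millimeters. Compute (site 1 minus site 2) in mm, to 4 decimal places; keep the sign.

0.5120 mm

site 1: 0.48 in = 12.192000 mm.
Difference: 12.192000 − 11.680000 = 0.5120 mm.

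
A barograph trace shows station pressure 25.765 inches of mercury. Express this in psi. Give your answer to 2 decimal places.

12.65 psi

1 inHg = 0.491154 psi, so 25.765 × 0.491154 = 12.65 psi.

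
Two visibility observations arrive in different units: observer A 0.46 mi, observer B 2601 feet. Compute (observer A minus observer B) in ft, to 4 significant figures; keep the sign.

-172.2 ft

observer A: 0.46 SM = 2428.800 ft.
Difference: 2428.800 − 2601.000 = -172.2 ft.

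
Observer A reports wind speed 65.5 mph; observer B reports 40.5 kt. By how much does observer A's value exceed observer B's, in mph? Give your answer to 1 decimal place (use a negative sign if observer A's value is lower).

observer B: 40.5 kt = 46.607 mph.
Difference: 65.500 − 46.607 = 18.9 mph.

18.9 mph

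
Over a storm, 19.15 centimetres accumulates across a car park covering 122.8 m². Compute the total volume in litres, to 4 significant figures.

23520 litres

Depth: 19.15 cm × 10 = 191.5 mm.
1 mm over 1 m² is 1 L, so volume = 191.5 × 122.8 = 23516.2 L ≈ 23520 L.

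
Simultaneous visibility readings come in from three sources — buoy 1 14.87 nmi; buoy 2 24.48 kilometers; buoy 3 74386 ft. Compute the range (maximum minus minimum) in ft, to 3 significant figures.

16000 ft

buoy 1: 14.87 nmi = 90351.84 ft.
buoy 2: 24.48 km = 80314.96 ft.
Spread: 90351.84 − 74386.00 = 16000 ft.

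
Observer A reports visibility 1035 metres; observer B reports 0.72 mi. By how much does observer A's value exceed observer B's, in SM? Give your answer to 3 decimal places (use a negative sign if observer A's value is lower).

observer A: 1035 m = 0.64312 SM.
Difference: 0.64312 − 0.72000 = -0.077 SM.

-0.077 SM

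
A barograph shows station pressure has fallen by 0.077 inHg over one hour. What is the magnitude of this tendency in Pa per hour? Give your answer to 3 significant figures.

261 Pa per hour

0.077 inHg / 1 h × 3386.39 Pa/inHg = 261 Pa/h.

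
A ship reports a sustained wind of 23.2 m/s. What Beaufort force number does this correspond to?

Beaufort force 9

23.2 m/s lies in the Beaufort 9 band (strong gale, 20.8–24.4 m/s).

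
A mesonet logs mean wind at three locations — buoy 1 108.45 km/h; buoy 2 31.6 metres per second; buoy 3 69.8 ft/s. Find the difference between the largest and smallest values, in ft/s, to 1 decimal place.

buoy 1: 108.45 km/h = 98.835 ft/s.
buoy 2: 31.6 m/s = 103.675 ft/s.
Spread: 103.675 − 69.800 = 33.9 ft/s.

33.9 ft/s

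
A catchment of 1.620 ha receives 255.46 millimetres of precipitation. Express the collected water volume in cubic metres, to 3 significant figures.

Area: 1.620 ha = 16200 m².
1 mm over 1 m² is 1 L, so volume = 255.46 × 16200 = 4138452 L = 4140 m³.

4140 cubic metres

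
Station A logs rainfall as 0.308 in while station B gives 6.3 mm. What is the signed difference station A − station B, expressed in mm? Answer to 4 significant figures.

station A: 0.308 in = 7.82320 mm.
Difference: 7.82320 − 6.30000 = 1.523 mm.

1.523 mm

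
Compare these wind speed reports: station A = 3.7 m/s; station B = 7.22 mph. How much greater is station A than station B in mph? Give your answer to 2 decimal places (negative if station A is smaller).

1.06 mph

station A: 3.7 m/s = 8.2767 mph.
Difference: 8.2767 − 7.2200 = 1.06 mph.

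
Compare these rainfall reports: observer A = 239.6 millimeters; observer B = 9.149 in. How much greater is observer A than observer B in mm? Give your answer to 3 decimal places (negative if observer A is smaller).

observer B: 9.149 in = 232.38460 mm.
Difference: 239.60000 − 232.38460 = 7.215 mm.

7.215 mm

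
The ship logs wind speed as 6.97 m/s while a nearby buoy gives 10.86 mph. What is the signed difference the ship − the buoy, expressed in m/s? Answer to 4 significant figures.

2.115 m/s

the buoy: 10.86 mph = 4.85485 m/s.
Difference: 6.97000 − 4.85485 = 2.115 m/s.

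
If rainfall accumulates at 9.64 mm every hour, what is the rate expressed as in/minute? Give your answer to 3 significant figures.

0.00633 in/minute

9.64 mm/hour × 0.0393701 in/mm × 0.0166667 hour/minute = 0.00633 in/minute.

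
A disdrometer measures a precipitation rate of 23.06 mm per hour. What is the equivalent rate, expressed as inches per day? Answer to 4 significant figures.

21.79 in/day

23.06 mm/hour × 0.0393701 in/mm × 24 hour/day = 21.79 in/day.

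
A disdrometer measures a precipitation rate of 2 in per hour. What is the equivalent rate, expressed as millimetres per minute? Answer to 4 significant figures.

2 in/hour × 25.4 mm/in × 0.0166667 hour/minute = 0.8467 mm/minute.

0.8467 mm/minute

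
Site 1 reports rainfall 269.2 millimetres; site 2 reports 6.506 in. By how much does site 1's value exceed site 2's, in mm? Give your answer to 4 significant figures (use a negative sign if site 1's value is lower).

site 2: 6.506 in = 165.252 mm.
Difference: 269.200 − 165.252 = 103.9 mm.

103.9 mm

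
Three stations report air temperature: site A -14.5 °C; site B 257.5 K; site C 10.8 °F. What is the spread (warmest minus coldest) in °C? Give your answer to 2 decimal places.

site B: 257.5 K = -15.650 °C.
site C: 10.8 °F = -11.778 °C.
Spread: (-11.778) − (-15.650) = 3.872 °C.

3.87 °C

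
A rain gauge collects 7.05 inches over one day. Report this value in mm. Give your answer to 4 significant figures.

179.1 mm

1 in = 25.4 mm, so 7.05 × 25.4 = 179.1 mm.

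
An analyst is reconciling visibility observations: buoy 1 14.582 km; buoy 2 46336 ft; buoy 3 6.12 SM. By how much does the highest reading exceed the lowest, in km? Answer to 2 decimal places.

4.73 km

buoy 2: 46336 ft = 14.1232 km.
buoy 3: 6.12 SM = 9.8492 km.
Spread: 14.5820 − 9.8492 = 4.73 km.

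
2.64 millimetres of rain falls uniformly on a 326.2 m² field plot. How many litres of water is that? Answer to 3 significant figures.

861 litres

1 mm over 1 m² is 1 L, so volume = 2.64 × 326.2 = 861.168 L ≈ 861 L.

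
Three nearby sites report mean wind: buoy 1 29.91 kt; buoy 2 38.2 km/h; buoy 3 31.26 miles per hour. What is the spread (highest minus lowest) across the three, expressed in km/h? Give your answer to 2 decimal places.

buoy 1: 29.91 kt = 55.3933 km/h.
buoy 3: 31.26 mph = 50.3081 km/h.
Spread: 55.3933 − 38.2000 = 17.19 km/h.

17.19 km/h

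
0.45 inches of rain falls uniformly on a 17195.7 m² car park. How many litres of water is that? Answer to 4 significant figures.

Depth: 0.45 in × 25.4 = 11.43 mm.
1 mm over 1 m² is 1 L, so volume = 11.43 × 17195.7 = 196546.85 L ≈ 196500 L.

196500 litres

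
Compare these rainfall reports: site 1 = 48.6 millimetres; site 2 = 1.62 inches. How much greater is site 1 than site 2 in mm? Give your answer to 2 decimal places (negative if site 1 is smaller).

7.45 mm

site 2: 1.62 in = 41.1480 mm.
Difference: 48.6000 − 41.1480 = 7.45 mm.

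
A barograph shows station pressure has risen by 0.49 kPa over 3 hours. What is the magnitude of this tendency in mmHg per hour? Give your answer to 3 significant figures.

1.23 mmHg per hour

0.49 kPa / 3 h × 7.50062 mmHg/kPa = 1.23 mmHg/h.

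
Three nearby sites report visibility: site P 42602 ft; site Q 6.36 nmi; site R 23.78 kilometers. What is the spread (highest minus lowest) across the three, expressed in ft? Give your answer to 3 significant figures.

site Q: 6.36 nmi = 38644.09 ft.
site R: 23.78 km = 78018.37 ft.
Spread: 78018.37 − 38644.09 = 39400 ft.

39400 ft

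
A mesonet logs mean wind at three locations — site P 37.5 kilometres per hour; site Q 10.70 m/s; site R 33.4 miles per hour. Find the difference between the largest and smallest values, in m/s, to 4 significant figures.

4.514 m/s

site P: 37.5 km/h = 10.41667 m/s.
site R: 33.4 mph = 14.93114 m/s.
Spread: 14.93114 − 10.41667 = 4.514 m/s.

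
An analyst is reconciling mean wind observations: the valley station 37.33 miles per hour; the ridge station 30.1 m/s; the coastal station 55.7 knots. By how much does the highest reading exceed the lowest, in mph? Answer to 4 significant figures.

the ridge station: 30.1 m/s = 67.3318 mph.
the coastal station: 55.7 kt = 64.0984 mph.
Spread: 67.3318 − 37.3300 = 30.00 mph.

30.00 mph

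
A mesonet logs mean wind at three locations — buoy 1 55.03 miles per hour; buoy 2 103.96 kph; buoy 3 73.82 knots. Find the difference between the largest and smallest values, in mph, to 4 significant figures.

buoy 2: 103.96 km/h = 64.5977 mph.
buoy 3: 73.82 kt = 84.9505 mph.
Spread: 84.9505 − 55.0300 = 29.92 mph.

29.92 mph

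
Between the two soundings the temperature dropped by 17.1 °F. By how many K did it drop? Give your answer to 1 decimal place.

A change of 1 °C equals a change of 1.8 °F: ΔK = 17.1 × 0.5556 = 9.5 K.

9.5 K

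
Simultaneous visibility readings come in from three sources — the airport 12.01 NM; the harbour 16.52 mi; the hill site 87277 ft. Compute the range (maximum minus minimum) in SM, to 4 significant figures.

the airport: 12.01 nmi = 13.82086 SM.
the hill site: 87277 ft = 16.52973 SM.
Spread: 16.52973 − 13.82086 = 2.709 SM.

2.709 SM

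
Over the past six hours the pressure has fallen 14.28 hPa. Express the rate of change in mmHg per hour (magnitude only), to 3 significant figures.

14.28 hPa / 6 h × 0.750062 mmHg/hPa = 1.79 mmHg/h.

1.79 mmHg per hour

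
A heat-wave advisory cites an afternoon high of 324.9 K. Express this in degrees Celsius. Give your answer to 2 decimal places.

°C = 324.9 − 273.15 = 51.75 °C.

51.75 °C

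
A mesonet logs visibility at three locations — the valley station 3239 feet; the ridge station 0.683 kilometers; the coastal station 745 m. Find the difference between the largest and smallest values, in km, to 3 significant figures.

0.304 km

the valley station: 3239 ft = 0.98725 km.
the coastal station: 745 m = 0.74500 km.
Spread: 0.98725 − 0.68300 = 0.304 km.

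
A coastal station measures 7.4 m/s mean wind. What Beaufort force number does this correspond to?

7.4 m/s lies in the Beaufort 4 band (moderate breeze, 5.5–7.9 m/s).

Beaufort force 4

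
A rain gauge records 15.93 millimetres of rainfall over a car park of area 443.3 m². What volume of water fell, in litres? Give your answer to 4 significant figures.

7062 litres

1 mm over 1 m² is 1 L, so volume = 15.93 × 443.3 = 7061.769 L ≈ 7062 L.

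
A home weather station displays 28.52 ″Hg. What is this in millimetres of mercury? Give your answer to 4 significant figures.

724.4 mmHg

1 inHg = 25.4 mmHg, so 28.52 × 25.4 = 724.4 mmHg.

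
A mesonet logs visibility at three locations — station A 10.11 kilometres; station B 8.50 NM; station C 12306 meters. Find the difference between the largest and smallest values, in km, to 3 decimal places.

5.632 km

station B: 8.50 nmi = 15.74200 km.
station C: 12306 m = 12.30600 km.
Spread: 15.74200 − 10.11000 = 5.632 km.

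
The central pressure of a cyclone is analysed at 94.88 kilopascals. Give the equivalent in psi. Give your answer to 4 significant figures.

13.76 psi

1 kPa = 0.145038 psi, so 94.88 × 0.145038 = 13.76 psi.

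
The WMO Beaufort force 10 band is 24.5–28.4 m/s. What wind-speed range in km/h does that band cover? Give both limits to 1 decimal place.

24.5–28.4 m/s × 3.6 = 88.2–102.2 km/h.

88.2 to 102.2 km/h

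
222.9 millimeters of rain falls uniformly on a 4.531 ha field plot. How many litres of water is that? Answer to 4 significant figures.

Area: 4.531 ha = 45310 m².
1 mm over 1 m² is 1 L, so volume = 222.9 × 45310 = 10099599 L ≈ 10100000 L.

10100000 litres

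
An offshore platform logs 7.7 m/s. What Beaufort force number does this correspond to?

Beaufort force 4

7.7 m/s lies in the Beaufort 4 band (moderate breeze, 5.5–7.9 m/s).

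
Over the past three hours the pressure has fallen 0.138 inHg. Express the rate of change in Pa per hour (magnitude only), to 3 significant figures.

0.138 inHg / 3 h × 3386.39 Pa/inHg = 156 Pa/h.

156 Pa per hour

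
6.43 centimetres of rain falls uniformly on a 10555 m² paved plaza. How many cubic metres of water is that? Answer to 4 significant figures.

678.7 cubic metres

Depth: 6.43 cm × 10 = 64.3 mm.
1 mm over 1 m² is 1 L, so volume = 64.3 × 10555 = 678686.5 L = 678.7 m³.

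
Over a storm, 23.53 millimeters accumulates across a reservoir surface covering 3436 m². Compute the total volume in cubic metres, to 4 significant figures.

80.85 cubic metres

1 mm over 1 m² is 1 L, so volume = 23.53 × 3436 = 80849.08 L = 80.85 m³.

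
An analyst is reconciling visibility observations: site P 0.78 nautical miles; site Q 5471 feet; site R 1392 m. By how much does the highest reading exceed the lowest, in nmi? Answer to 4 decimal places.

site Q: 5471 ft = 0.900411 nmi.
site R: 1392 m = 0.751620 nmi.
Spread: 0.900411 − 0.751620 = 0.1488 nmi.

0.1488 nmi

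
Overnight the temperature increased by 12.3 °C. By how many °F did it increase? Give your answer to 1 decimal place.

22.1 °F

For a temperature change the 32° offset cancels: Δ°F = 12.3 × 1.8 = 22.1 °F.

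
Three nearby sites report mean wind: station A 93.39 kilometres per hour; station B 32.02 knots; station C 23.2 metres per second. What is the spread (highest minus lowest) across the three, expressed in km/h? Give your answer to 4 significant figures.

34.09 km/h

station B: 32.02 kt = 59.3010 km/h.
station C: 23.2 m/s = 83.5200 km/h.
Spread: 93.3900 − 59.3010 = 34.09 km/h.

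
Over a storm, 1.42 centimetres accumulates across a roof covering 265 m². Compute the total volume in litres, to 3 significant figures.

Depth: 1.42 cm × 10 = 14.2 mm.
1 mm over 1 m² is 1 L, so volume = 14.2 × 265 = 3763 L ≈ 3760 L.

3760 litres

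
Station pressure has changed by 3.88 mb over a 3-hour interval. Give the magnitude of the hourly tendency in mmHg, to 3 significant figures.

3.88 mb / 3 h × 0.750062 mmHg/mb = 0.970 mmHg/h.

0.970 mmHg per hour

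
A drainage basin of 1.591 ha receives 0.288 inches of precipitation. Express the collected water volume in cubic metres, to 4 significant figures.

Depth: 0.288 in × 25.4 = 7.3152 mm.
Area: 1.591 ha = 15910 m².
1 mm over 1 m² is 1 L, so volume = 7.3152 × 15910 = 116384.83 L = 116.4 m³.

116.4 cubic metres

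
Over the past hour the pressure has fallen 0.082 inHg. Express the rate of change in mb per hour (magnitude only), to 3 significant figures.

2.78 mb per hour

0.082 inHg / 1 h × 33.8639 mb/inHg = 2.78 mb/h.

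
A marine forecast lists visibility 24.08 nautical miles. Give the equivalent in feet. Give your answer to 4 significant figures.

1 nmi = 6076.12 ft, so 24.08 × 6076.12 = 146300 ft.

146300 ft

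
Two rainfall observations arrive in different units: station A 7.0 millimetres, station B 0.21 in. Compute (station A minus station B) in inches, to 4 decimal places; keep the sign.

0.0656 in

station A: 7.0 mm = 0.275591 in.
Difference: 0.275591 − 0.210000 = 0.0656 in.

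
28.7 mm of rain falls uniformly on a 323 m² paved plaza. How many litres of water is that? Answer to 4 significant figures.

1 mm over 1 m² is 1 L, so volume = 28.7 × 323 = 9270.1 L ≈ 9270 L.

9270 litres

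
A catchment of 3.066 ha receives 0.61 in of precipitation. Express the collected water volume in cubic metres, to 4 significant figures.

Depth: 0.61 in × 25.4 = 15.494 mm.
Area: 3.066 ha = 30660 m².
1 mm over 1 m² is 1 L, so volume = 15.494 × 30660 = 475046.04 L = 475.0 m³.

475.0 cubic metres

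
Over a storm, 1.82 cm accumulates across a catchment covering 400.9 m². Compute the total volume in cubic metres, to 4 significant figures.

7.296 cubic metres

Depth: 1.82 cm × 10 = 18.2 mm.
1 mm over 1 m² is 1 L, so volume = 18.2 × 400.9 = 7296.38 L = 7.296 m³.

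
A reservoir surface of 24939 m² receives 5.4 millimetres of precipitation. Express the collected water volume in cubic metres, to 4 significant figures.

134.7 cubic metres

1 mm over 1 m² is 1 L, so volume = 5.4 × 24939 = 134670.6 L = 134.7 m³.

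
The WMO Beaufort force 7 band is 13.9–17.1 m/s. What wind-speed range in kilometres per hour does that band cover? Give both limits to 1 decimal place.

13.9–17.1 m/s × 3.6 = 50.0–61.6 km/h.

50.0 to 61.6 km/h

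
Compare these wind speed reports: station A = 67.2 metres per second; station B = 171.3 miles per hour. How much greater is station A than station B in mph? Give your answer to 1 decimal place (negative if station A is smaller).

station A: 67.2 m/s = 150.322 mph.
Difference: 150.322 − 171.300 = -21.0 mph.

-21.0 mph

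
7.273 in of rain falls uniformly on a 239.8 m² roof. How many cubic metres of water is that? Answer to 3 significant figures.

Depth: 7.273 in × 25.4 = 184.7342 mm.
1 mm over 1 m² is 1 L, so volume = 184.7342 × 239.8 = 44299.261 L = 44.3 m³.

44.3 cubic metres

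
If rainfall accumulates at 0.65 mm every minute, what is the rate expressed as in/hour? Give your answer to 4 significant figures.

1.535 in/hour

0.65 mm/minute × 0.0393701 in/mm × 60 minute/hour = 1.535 in/hour.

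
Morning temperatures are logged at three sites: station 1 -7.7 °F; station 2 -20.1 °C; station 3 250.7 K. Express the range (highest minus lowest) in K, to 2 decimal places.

station 1: -7.7 °F = -22.056 °C.
station 3: 250.7 K = -22.450 °C.
Spread: (-20.100) − (-22.450) = 2.350 °C.

2.35 K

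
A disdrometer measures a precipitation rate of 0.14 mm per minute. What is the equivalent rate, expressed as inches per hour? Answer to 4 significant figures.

0.3307 in/hour

0.14 mm/minute × 0.0393701 in/mm × 60 minute/hour = 0.3307 in/hour.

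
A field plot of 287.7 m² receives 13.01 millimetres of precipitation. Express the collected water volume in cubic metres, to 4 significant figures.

3.743 cubic metres

1 mm over 1 m² is 1 L, so volume = 13.01 × 287.7 = 3742.977 L = 3.743 m³.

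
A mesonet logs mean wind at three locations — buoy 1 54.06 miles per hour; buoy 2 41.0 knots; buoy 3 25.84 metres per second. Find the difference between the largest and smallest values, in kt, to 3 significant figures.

9.23 kt

buoy 1: 54.06 mph = 46.9769 kt.
buoy 3: 25.84 m/s = 50.2289 kt.
Spread: 50.2289 − 41.0000 = 9.23 kt.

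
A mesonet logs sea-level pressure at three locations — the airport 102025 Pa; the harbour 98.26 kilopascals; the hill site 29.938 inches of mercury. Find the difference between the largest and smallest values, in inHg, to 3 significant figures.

1.11 inHg

the airport: 102025 Pa = 30.1280 inHg.
the harbour: 98.26 kPa = 29.0162 inHg.
Spread: 30.1280 − 29.0162 = 1.11 inHg.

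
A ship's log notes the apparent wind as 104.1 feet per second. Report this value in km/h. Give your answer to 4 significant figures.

1 ft/s = 1.09728 km/h, so 104.1 × 1.09728 = 114.2 km/h.

114.2 km/h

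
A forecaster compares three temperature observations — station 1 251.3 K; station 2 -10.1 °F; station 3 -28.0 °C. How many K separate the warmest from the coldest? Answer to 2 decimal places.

6.15 K

station 1: 251.3 K = -21.850 °C.
station 2: -10.1 °F = -23.389 °C.
Spread: (-21.850) − (-28.000) = 6.150 °C.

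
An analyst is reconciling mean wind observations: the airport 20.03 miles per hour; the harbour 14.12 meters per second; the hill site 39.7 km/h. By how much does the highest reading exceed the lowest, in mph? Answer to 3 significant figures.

11.6 mph

the harbour: 14.12 m/s = 31.586 mph.
the hill site: 39.7 km/h = 24.668 mph.
Spread: 31.586 − 20.030 = 11.6 mph.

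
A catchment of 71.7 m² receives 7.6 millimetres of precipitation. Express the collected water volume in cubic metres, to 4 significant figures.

0.5449 cubic metres

1 mm over 1 m² is 1 L, so volume = 7.6 × 71.7 = 544.92 L = 0.5449 m³.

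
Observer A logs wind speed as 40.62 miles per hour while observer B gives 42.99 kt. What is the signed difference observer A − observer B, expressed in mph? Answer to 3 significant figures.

observer B: 42.99 kt = 49.4720 mph.
Difference: 40.6200 − 49.4720 = -8.85 mph.

-8.85 mph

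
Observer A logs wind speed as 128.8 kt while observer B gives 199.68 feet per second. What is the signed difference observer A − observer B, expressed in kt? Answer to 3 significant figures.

observer B: 199.68 ft/s = 118.307 kt.
Difference: 128.800 − 118.307 = 10.5 kt.

10.5 kt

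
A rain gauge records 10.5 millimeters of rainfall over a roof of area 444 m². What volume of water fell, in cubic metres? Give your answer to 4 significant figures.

4.662 cubic metres

1 mm over 1 m² is 1 L, so volume = 10.5 × 444 = 4662 L = 4.662 m³.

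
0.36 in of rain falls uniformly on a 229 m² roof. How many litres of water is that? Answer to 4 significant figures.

2094 litres

Depth: 0.36 in × 25.4 = 9.144 mm.
1 mm over 1 m² is 1 L, so volume = 9.144 × 229 = 2093.976 L ≈ 2094 L.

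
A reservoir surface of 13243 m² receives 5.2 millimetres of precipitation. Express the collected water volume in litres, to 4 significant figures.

68860 litres

1 mm over 1 m² is 1 L, so volume = 5.2 × 13243 = 68863.6 L ≈ 68860 L.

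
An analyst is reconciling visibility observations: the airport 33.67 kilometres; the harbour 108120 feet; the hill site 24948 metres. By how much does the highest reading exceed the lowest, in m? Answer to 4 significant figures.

the airport: 33.67 km = 33670.00 m.
the harbour: 108120 ft = 32954.98 m.
Spread: 33670.00 − 24948.00 = 8722 m.

8722 m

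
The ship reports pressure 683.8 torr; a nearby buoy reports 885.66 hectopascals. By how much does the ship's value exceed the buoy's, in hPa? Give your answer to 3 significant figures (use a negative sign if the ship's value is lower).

26.0 hPa

the ship: 683.8 mmHg = 911.658 hPa.
Difference: 911.658 − 885.660 = 26.0 hPa.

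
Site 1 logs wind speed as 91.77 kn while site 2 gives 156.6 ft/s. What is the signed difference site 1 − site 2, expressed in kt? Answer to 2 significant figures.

-1.0 kt

site 2: 156.6 ft/s = 92.783 kt.
Difference: 91.770 − 92.783 = -1.0 kt.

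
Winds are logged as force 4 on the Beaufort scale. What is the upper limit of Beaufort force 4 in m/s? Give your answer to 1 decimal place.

Beaufort 4 (moderate breeze) spans 5.5–7.9 m/s.

7.9 m/s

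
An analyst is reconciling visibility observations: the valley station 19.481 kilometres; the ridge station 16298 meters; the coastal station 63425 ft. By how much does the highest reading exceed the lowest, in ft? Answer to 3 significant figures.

10400 ft

the valley station: 19.481 km = 63914.04 ft.
the ridge station: 16298 m = 53471.13 ft.
Spread: 63914.04 − 53471.13 = 10400 ft.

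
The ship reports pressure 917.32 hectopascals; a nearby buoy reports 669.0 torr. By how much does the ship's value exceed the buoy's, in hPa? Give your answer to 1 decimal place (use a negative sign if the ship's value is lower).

the buoy: 669.0 mmHg = 891.927 hPa.
Difference: 917.320 − 891.927 = 25.4 hPa.

25.4 hPa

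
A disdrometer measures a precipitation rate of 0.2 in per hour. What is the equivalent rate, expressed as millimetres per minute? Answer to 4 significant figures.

0.08467 mm/minute

0.2 in/hour × 25.4 mm/in × 0.0166667 hour/minute = 0.08467 mm/minute.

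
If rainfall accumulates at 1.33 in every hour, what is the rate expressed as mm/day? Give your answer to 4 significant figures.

1.33 in/hour × 25.4 mm/in × 24 hour/day = 810.8 mm/day.

810.8 mm/day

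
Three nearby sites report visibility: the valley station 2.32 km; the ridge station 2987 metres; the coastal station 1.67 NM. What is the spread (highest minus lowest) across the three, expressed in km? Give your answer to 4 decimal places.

0.7728 km

the ridge station: 2987 m = 2.987000 km.
the coastal station: 1.67 nmi = 3.092840 km.
Spread: 3.092840 − 2.320000 = 0.7728 km.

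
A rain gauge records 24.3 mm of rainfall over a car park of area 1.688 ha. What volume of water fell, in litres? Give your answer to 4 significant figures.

410200 litres

Area: 1.688 ha = 16880 m².
1 mm over 1 m² is 1 L, so volume = 24.3 × 16880 = 410184 L ≈ 410200 L.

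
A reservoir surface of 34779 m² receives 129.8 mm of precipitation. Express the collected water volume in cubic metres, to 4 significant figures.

4514 cubic metres

1 mm over 1 m² is 1 L, so volume = 129.8 × 34779 = 4514314.2 L = 4514 m³.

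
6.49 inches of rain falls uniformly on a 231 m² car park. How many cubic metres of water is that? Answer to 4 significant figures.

38.08 cubic metres

Depth: 6.49 in × 25.4 = 164.846 mm.
1 mm over 1 m² is 1 L, so volume = 164.846 × 231 = 38079.426 L = 38.08 m³.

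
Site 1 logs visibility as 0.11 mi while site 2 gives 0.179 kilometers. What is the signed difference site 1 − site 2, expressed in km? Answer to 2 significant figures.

site 1: 0.11 SM = 0.177028 km.
Difference: 0.177028 − 0.179000 = -0.0020 km.

-0.0020 km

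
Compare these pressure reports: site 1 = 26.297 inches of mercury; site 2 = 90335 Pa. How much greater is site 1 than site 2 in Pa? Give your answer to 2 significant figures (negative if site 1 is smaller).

-1300 Pa

site 1: 26.297 inHg = 89051.87 Pa.
Difference: 89051.87 − 90335.00 = -1300 Pa.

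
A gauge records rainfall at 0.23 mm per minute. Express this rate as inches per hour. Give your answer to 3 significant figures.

0.23 mm/minute × 0.0393701 in/mm × 60 minute/hour = 0.543 in/hour.

0.543 in/hour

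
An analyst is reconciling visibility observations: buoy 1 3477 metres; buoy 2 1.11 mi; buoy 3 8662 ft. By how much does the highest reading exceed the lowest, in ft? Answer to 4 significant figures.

buoy 1: 3477 m = 11407.48 ft.
buoy 2: 1.11 SM = 5860.80 ft.
Spread: 11407.48 − 5860.80 = 5547 ft.

5547 ft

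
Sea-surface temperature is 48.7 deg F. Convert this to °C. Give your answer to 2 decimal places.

°C = (°F − 32) × 5/9 = (48.7 − 32) / 1.8 = 9.28 °C.

9.28 °C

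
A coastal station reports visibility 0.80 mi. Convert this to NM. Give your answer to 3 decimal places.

0.695 nmi

1 SM = 0.868976 nmi, so 0.80 × 0.868976 = 0.695 nmi.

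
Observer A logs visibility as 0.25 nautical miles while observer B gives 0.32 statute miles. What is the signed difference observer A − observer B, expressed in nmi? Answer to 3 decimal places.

observer B: 0.32 SM = 0.27807 nmi.
Difference: 0.25000 − 0.27807 = -0.028 nmi.

-0.028 nmi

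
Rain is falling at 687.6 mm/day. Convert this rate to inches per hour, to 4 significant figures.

1.128 in/hour

687.6 mm/day × 0.0393701 in/mm × 0.0416667 day/hour = 1.128 in/hour.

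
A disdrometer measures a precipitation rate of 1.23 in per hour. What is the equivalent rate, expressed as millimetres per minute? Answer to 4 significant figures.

1.23 in/hour × 25.4 mm/in × 0.0166667 hour/minute = 0.5207 mm/minute.

0.5207 mm/minute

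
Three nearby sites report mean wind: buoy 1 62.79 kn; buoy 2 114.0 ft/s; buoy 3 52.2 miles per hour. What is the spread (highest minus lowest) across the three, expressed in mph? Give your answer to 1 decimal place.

buoy 1: 62.79 kt = 72.257 mph.
buoy 2: 114.0 ft/s = 77.727 mph.
Spread: 77.727 − 52.200 = 25.5 mph.

25.5 mph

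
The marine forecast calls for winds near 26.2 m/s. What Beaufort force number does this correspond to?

26.2 m/s lies in the Beaufort 10 band (storm, 24.5–28.4 m/s).

Beaufort force 10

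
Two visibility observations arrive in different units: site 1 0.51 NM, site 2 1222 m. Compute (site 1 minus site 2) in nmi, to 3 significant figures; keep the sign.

-0.150 nmi

site 2: 1222 m = 0.65983 nmi.
Difference: 0.51000 − 0.65983 = -0.150 nmi.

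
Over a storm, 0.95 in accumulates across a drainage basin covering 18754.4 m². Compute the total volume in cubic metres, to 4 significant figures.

452.5 cubic metres

Depth: 0.95 in × 25.4 = 24.13 mm.
1 mm over 1 m² is 1 L, so volume = 24.13 × 18754.4 = 452543.67 L = 452.5 m³.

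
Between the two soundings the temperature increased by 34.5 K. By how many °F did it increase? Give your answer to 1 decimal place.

A change of 1 °C equals a change of 1.8 °F: Δ°F = 34.5 × 1.8 = 62.1 °F.

62.1 °F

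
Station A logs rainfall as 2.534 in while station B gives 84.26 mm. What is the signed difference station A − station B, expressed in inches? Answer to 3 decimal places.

station B: 84.26 mm = 3.31732 in.
Difference: 2.53400 − 3.31732 = -0.783 in.

-0.783 in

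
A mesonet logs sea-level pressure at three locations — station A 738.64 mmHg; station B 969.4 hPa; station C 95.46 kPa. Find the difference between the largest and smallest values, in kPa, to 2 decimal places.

3.02 kPa

station A: 738.64 mmHg = 98.4772 kPa.
station B: 969.4 hPa = 96.9400 kPa.
Spread: 98.4772 − 95.4600 = 3.02 kPa.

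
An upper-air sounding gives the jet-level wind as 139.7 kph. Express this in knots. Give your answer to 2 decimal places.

1 km/h = 0.539957 kt, so 139.7 × 0.539957 = 75.43 kt.

75.43 kt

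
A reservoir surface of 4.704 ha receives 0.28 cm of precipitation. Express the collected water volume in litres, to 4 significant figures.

Depth: 0.28 cm × 10 = 2.8 mm.
Area: 4.704 ha = 47040 m².
1 mm over 1 m² is 1 L, so volume = 2.8 × 47040 = 131712 L ≈ 131700 L.

131700 litres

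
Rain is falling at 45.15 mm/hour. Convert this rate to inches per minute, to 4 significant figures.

0.02963 in/minute

45.15 mm/hour × 0.0393701 in/mm × 0.0166667 hour/minute = 0.02963 in/minute.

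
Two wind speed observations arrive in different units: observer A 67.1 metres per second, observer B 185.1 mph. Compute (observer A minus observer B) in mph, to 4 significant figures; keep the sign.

observer A: 67.1 m/s = 150.0984 mph.
Difference: 150.0984 − 185.1000 = -35.00 mph.

-35.00 mph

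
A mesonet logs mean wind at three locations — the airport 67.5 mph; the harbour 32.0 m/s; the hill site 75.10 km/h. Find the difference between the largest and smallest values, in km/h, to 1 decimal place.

the airport: 67.5 mph = 108.631 km/h.
the harbour: 32.0 m/s = 115.200 km/h.
Spread: 115.200 − 75.100 = 40.1 km/h.

40.1 km/h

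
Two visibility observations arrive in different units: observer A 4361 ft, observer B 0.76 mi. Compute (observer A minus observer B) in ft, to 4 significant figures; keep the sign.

observer B: 0.76 SM = 4012.800 ft.
Difference: 4361.000 − 4012.800 = 348.2 ft.

348.2 ft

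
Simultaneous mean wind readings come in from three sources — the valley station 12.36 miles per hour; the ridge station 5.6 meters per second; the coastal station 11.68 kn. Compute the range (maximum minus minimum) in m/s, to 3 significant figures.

the valley station: 12.36 mph = 5.52541 m/s.
the coastal station: 11.68 kt = 6.00871 m/s.
Spread: 6.00871 − 5.52541 = 0.483 m/s.

0.483 m/s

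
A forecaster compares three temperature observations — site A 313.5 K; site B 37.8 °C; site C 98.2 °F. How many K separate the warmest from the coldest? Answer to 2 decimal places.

site A: 313.5 K = 40.350 °C.
site C: 98.2 °F = 36.778 °C.
Spread: 40.350 − 36.778 = 3.572 °C.

3.57 K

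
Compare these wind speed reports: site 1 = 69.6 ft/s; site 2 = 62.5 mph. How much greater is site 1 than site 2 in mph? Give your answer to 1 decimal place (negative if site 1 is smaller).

-15.0 mph

site 1: 69.6 ft/s = 47.455 mph.
Difference: 47.455 − 62.500 = -15.0 mph.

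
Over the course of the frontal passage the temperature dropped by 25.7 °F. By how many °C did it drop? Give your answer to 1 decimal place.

14.3 °C

A change of 1 °C equals a change of 1.8 °F: Δ°C = 25.7 × 0.5556 = 14.3 °C.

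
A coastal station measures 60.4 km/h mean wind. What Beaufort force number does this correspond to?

Beaufort force 7

60.4 km/h = 16.8 m/s, which is Beaufort 7 (near gale, 13.9–17.1 m/s).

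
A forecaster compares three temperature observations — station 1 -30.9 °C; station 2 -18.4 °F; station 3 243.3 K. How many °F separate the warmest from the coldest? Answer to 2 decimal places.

station 2: -18.4 °F = -28.000 °C.
station 3: 243.3 K = -29.850 °C.
Spread: (-28.000) − (-30.900) = 2.900 °C = 5.22 °F.

5.22 °F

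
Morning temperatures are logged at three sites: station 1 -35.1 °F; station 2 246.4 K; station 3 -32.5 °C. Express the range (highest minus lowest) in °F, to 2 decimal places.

station 1: -35.1 °F = -37.278 °C.
station 2: 246.4 K = -26.750 °C.
Spread: (-26.750) − (-37.278) = 10.528 °C = 18.95 °F.

18.95 °F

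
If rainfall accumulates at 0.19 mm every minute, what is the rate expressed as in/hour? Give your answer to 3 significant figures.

0.19 mm/minute × 0.0393701 in/mm × 60 minute/hour = 0.449 in/hour.

0.449 in/hour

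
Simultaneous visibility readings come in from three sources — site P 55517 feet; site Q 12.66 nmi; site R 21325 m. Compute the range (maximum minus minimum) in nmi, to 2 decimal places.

3.52 nmi

site P: 55517 ft = 9.1369 nmi.
site R: 21325 m = 11.5146 nmi.
Spread: 12.6600 − 9.1369 = 3.52 nmi.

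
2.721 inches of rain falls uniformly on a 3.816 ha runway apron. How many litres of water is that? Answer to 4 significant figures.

Depth: 2.721 in × 25.4 = 69.1134 mm.
Area: 3.816 ha = 38160 m².
1 mm over 1 m² is 1 L, so volume = 69.1134 × 38160 = 2637367.3 L ≈ 2637000 L.

2637000 litres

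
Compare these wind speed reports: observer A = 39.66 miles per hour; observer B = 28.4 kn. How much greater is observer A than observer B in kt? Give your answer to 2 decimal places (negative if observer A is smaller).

6.06 kt

observer A: 39.66 mph = 34.4636 kt.
Difference: 34.4636 − 28.4000 = 6.06 kt.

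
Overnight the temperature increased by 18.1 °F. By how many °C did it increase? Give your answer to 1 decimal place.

10.1 °C

Converting a difference, only the 9/5 scale factor applies: Δ°C = 18.1 × 0.5556 = 10.1 °C.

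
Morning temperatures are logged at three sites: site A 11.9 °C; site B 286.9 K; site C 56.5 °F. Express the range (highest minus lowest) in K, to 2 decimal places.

1.85 K

site B: 286.9 K = 13.750 °C.
site C: 56.5 °F = 13.611 °C.
Spread: 13.750 − 11.900 = 1.850 °C.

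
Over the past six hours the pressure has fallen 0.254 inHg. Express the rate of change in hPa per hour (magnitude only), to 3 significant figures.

1.43 hPa per hour

0.254 inHg / 6 h × 33.8639 hPa/inHg = 1.43 hPa/h.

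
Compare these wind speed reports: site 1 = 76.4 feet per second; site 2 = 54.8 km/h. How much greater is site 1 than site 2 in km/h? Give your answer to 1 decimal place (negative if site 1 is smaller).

29.0 km/h

site 1: 76.4 ft/s = 83.832 km/h.
Difference: 83.832 − 54.800 = 29.0 km/h.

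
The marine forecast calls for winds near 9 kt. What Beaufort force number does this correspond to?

Beaufort force 3

9 kt lies in the Beaufort 3 band (gentle breeze, 7–10 kt).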